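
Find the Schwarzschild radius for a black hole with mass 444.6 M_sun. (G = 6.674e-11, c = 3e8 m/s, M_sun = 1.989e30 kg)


M = 444.6 * 1.989e30 kg = 8.843094e+32 kg. rs = 2GM/c^2 = 2 * 6.674e-11 * 8.843094e+32 / (3e8)^2 = 1.312e+06

1.312e+06 m


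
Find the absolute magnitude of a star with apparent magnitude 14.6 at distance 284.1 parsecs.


M = m - 5*log10(d) + 5 = 14.6 - 5*log10(284.1) + 5 = 7.3326

7.3326


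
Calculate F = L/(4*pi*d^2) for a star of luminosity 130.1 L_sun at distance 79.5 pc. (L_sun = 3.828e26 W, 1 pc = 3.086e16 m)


F = L / (4*pi*d^2) = 4.980e+28 / (4*pi*(2.453e+18)^2) = 6.584e-10

6.584e-10 W/m^2


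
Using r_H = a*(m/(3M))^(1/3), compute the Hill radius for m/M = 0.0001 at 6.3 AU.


r_H = a * (m/3M)^(1/3) = 6.3 * (0.0001/3)^(1/3) = 0.2028

0.2028 AU


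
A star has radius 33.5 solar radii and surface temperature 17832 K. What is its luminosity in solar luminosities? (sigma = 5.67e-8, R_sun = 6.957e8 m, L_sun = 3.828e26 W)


R = 33.5 * 6.957e8 m = 2.330595e+10 m. L = 4*pi*R^2*sigma*T^4 = 4*pi*(2.330595e+10)^2 * 5.67e-8 * 17832^4 = 3.913152432e+31 W. L/L_sun = 3.913152432e+31 / 3.828e26 = 102224.4627

102224.4627 L_sun


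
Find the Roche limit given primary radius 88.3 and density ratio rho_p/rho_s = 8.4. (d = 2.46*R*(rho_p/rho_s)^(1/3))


d_Roche = 2.46 * 88.3 * 8.4^(1/3) = 441.5592

441.5592


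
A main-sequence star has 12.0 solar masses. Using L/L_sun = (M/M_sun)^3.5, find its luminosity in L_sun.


L/L_sun = (M/M_sun)^3.5 = 12.0^3.5 = 5985.9676

5985.9676 L_sun


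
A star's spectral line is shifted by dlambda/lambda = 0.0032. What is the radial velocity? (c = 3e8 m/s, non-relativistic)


v = (dlambda/lambda) * c = 0.0032 * 3e8 = 960000.0

960000.0 m/s


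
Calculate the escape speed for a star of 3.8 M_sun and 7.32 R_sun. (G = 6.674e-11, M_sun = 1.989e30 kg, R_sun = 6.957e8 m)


M = 3.8 * 1.989e30 kg = 7.5582e+30 kg; R = 7.32 * 6.957e8 m = 5.092524e+09 m. v_esc = sqrt(2GM/R) = sqrt(2 * 6.674e-11 * 7.5582e+30 / 5.092524e+09) = 445092.9821

445092.9821 m/s


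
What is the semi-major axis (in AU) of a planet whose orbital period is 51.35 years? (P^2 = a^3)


a = P^(2/3) = 51.35^(2/3) = 13.8153

13.8153 AU


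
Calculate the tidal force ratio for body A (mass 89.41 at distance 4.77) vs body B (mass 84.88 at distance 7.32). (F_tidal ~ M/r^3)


Ratio = (M1/r1^3) / (M2/r2^3) = (89.41/4.77^3) / (84.88/7.32^3) = 3.8068

3.8068


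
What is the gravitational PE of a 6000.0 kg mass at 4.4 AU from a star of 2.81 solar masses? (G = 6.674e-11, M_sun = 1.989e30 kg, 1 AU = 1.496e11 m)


M = 2.81 * 1.989e30 kg = 5.58909e+30 kg; r = 4.4 AU * 1.496e11 m/AU = 6.5824e+11 m. U = -GM*m/r = -(6.674e-11 * 5.58909e+30 * 6000.0) / 6.5824e+11 = -3.400e+12

-3.400e+12 J


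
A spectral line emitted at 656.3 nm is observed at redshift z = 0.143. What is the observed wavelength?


lam_obs = lam_emit * (1 + z) = 656.3 * (1 + 0.143) = 750.1509

750.1509 nm


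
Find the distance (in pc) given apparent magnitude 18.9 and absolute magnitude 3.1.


d = 10^((m - M + 5)/5) = 10^((18.9 - 3.1 + 5)/5) = 14454.3977

14454.3977 pc


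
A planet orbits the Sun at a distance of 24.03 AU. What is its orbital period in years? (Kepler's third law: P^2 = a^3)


P = a^(3/2) = 24.03^1.5 = 117.796

117.796 years


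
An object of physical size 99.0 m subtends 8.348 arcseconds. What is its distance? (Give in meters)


D = size / theta_rad, theta_rad = 8.348 * pi/(180*3600) = 4.047e-05, D = 2.446e+06

2.446e+06 m


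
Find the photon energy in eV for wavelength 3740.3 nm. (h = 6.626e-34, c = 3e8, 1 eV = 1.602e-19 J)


E = hc/lambda = 6.626e-34 * 3e8 / 3.740e-06 = 5.315e-20 J = 0.3317 eV

0.3317 eV


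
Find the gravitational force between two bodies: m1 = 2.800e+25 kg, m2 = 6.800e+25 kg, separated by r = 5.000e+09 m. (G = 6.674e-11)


F = G*m1*m2/r^2 = 6.674e-11 * 2.800e+25 * 6.800e+25 / (5.000e+09)^2 = 6.674e-11 * 1.904e+51 / 2.500e+19 = 5.083e+21

5.083e+21 N


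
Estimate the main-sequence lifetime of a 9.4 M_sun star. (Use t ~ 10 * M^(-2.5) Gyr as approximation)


t = 10 * M^(-2.5) = 10 * 9.4^(-2.5) = 0.0369

0.0369 Gyr


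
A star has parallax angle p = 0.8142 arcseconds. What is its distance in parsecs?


d = 1/p = 1/0.8142 = 1.2282

1.2282 pc


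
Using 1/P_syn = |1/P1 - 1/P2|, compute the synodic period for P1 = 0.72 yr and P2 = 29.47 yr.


1/P_syn = |1/P1 - 1/P2| = |1/0.72 - 1/29.47| => P_syn = 0.738

0.738 years


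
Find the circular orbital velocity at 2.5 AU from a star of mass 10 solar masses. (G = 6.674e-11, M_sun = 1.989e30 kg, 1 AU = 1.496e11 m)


v = sqrt(GM/r) = sqrt(6.674e-11 * 1.989e+31 / 3.740e+11) = 59576.4597

59576.4597 m/s


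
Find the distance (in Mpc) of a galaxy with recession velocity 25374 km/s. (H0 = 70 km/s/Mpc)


d = v / H0 = 25374 / 70 = 362.4857

362.4857 Mpc


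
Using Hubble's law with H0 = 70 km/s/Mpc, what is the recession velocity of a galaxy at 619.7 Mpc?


v = H0 * d = 70 * 619.7 = 43379.0

43379.0 km/s


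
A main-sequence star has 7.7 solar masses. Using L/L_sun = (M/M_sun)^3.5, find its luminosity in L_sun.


L/L_sun = (M/M_sun)^3.5 = 7.7^3.5 = 1266.8277

1266.8277 L_sun


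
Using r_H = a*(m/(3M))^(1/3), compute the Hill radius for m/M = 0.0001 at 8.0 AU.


r_H = a * (m/3M)^(1/3) = 8.0 * (0.0001/3)^(1/3) = 0.2575

0.2575 AU


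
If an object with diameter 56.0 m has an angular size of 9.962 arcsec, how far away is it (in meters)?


D = size / theta_rad, theta_rad = 9.962 * pi/(180*3600) = 4.830e-05, D = 1.159e+06

1.159e+06 m


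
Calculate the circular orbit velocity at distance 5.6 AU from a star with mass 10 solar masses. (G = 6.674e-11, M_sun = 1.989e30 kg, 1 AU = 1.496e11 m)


v = sqrt(GM/r) = sqrt(6.674e-11 * 1.989e+31 / 8.378e+11) = 39806.1965

39806.1965 m/s


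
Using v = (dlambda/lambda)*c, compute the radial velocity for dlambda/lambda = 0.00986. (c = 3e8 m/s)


v = (dlambda/lambda) * c = 0.00986 * 3e8 = 2.958e+06

2.958e+06 m/s


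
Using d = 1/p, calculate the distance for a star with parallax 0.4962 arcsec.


d = 1/p = 1/0.4962 = 2.0153

2.0153 pc


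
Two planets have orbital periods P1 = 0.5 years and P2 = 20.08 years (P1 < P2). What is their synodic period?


1/P_syn = |1/P1 - 1/P2| = |1/0.5 - 1/20.08| => P_syn = 0.5128

0.5128 years


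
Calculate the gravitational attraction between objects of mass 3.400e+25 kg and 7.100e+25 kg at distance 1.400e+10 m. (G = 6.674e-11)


F = G*m1*m2/r^2 = 6.674e-11 * 3.400e+25 * 7.100e+25 / (1.400e+10)^2 = 6.674e-11 * 2.414e+51 / 1.960e+20 = 8.220e+20

8.220e+20 N


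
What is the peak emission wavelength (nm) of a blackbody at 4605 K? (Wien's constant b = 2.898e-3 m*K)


lam_max = b / T = 2.898e-3 / 4605 = 6.293e-07 m = 629.316 nm

629.316 nm


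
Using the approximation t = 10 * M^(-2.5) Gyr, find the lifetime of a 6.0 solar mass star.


t = 10 * M^(-2.5) = 10 * 6.0^(-2.5) = 0.1134

0.1134 Gyr


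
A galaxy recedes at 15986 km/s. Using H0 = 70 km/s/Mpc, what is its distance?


d = v / H0 = 15986 / 70 = 228.3714

228.3714 Mpc


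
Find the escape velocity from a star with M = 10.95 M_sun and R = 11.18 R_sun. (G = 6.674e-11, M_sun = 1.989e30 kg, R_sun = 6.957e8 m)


M = 10.95 * 1.989e30 kg = 2.177955e+31 kg; R = 11.18 * 6.957e8 m = 7.777926e+09 m. v_esc = sqrt(2GM/R) = sqrt(2 * 6.674e-11 * 2.177955e+31 / 7.777926e+09) = 611365.1049

611365.1049 m/s


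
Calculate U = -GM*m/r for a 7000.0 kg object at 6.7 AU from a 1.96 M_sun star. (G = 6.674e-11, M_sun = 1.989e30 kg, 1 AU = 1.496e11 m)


M = 1.96 * 1.989e30 kg = 3.89844e+30 kg; r = 6.7 AU * 1.496e11 m/AU = 1.00232e+12 m. U = -GM*m/r = -(6.674e-11 * 3.89844e+30 * 7000.0) / 1.00232e+12 = -1.817e+12

-1.817e+12 J


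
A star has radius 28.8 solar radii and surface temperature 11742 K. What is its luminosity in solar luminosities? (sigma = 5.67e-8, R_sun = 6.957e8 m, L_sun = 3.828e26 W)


R = 28.8 * 6.957e8 m = 2.003616e+10 m. L = 4*pi*R^2*sigma*T^4 = 4*pi*(2.003616e+10)^2 * 5.67e-8 * 11742^4 = 5.437386559e+30 W. L/L_sun = 5.437386559e+30 / 3.828e26 = 14204.2491

14204.2491 L_sun


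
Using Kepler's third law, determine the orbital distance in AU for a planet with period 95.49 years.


a = P^(2/3) = 95.49^(2/3) = 20.8916

20.8916 AU


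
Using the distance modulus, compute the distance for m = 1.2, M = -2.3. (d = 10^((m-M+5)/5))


d = 10^((m - M + 5)/5) = 10^((1.2 - -2.3 + 5)/5) = 50.1187

50.1187 pc


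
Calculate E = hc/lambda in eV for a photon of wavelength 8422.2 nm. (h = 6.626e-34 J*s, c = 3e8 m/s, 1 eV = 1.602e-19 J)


E = hc/lambda = 6.626e-34 * 3e8 / 8.422e-06 = 2.360e-20 J = 0.1473 eV

0.1473 eV


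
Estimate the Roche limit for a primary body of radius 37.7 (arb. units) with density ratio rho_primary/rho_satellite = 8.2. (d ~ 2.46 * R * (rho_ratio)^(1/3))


d_Roche = 2.46 * 37.7 * 8.2^(1/3) = 187.017

187.017


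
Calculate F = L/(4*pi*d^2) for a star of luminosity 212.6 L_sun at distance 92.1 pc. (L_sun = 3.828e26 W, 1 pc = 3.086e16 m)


F = L / (4*pi*d^2) = 8.138e+28 / (4*pi*(2.842e+18)^2) = 8.017e-10

8.017e-10 W/m^2


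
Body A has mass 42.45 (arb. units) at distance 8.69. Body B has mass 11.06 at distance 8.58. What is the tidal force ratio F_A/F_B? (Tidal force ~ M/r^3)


Ratio = (M1/r1^3) / (M2/r2^3) = (42.45/8.69^3) / (11.06/8.58^3) = 3.6942

3.6942


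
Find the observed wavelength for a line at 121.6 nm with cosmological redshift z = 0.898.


lam_obs = lam_emit * (1 + z) = 121.6 * (1 + 0.898) = 230.7968

230.7968 nm


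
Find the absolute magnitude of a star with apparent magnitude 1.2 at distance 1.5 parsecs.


M = m - 5*log10(d) + 5 = 1.2 - 5*log10(1.5) + 5 = 5.3195

5.3195


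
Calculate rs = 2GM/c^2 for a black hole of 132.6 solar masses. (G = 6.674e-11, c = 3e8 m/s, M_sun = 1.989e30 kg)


M = 132.6 * 1.989e30 kg = 2.637414e+32 kg. rs = 2GM/c^2 = 2 * 6.674e-11 * 2.637414e+32 / (3e8)^2 = 391157.8008

391157.8008 m


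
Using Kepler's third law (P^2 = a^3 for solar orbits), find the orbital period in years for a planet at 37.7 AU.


P = a^(3/2) = 37.7^1.5 = 231.4792

231.4792 years


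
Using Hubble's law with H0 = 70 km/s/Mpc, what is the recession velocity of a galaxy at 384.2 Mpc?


v = H0 * d = 70 * 384.2 = 26894.0

26894.0 km/s


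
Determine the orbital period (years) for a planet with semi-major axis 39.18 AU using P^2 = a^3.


P = a^(3/2) = 39.18^1.5 = 245.243

245.243 years


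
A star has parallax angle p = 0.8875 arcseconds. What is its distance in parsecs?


d = 1/p = 1/0.8875 = 1.1268

1.1268 pc


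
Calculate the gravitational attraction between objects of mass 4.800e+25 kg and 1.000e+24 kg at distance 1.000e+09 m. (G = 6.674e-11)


F = G*m1*m2/r^2 = 6.674e-11 * 4.800e+25 * 1.000e+24 / (1.000e+09)^2 = 6.674e-11 * 4.800e+49 / 1.000e+18 = 3.204e+21

3.204e+21 N


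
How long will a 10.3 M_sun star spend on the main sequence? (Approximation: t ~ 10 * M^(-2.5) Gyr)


t = 10 * M^(-2.5) = 10 * 10.3^(-2.5) = 0.0294

0.0294 Gyr


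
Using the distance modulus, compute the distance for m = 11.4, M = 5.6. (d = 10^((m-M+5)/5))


d = 10^((m - M + 5)/5) = 10^((11.4 - 5.6 + 5)/5) = 144.544

144.544 pc


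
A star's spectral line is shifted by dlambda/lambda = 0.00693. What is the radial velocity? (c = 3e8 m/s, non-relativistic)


v = (dlambda/lambda) * c = 0.00693 * 3e8 = 2.079e+06

2.079e+06 m/s


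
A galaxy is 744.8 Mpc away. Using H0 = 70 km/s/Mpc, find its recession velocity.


v = H0 * d = 70 * 744.8 = 52136.0

52136.0 km/s


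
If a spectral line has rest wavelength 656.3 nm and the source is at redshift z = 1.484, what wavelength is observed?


lam_obs = lam_emit * (1 + z) = 656.3 * (1 + 1.484) = 1630.2492

1630.2492 nm


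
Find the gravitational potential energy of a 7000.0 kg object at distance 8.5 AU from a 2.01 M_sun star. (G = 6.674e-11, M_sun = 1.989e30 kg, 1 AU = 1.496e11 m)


M = 2.01 * 1.989e30 kg = 3.99789e+30 kg; r = 8.5 AU * 1.496e11 m/AU = 1.2716e+12 m. U = -GM*m/r = -(6.674e-11 * 3.99789e+30 * 7000.0) / 1.2716e+12 = -1.469e+12

-1.469e+12 J


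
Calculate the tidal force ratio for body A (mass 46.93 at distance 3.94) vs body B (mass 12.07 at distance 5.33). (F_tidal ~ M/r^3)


Ratio = (M1/r1^3) / (M2/r2^3) = (46.93/3.94^3) / (12.07/5.33^3) = 9.6258

9.6258


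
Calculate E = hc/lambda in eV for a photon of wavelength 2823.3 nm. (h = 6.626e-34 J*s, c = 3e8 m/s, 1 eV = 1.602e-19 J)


E = hc/lambda = 6.626e-34 * 3e8 / 2.823e-06 = 7.041e-20 J = 0.4395 eV

0.4395 eV


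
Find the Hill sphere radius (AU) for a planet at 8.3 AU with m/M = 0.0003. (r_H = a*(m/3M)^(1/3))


r_H = a * (m/3M)^(1/3) = 8.3 * (0.0003/3)^(1/3) = 0.3853

0.3853 AU


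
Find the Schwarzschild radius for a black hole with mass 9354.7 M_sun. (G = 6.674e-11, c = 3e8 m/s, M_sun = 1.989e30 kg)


M = 9354.7 * 1.989e30 kg = 1.86064983e+34 kg. rs = 2GM/c^2 = 2 * 6.674e-11 * 1.86064983e+34 / (3e8)^2 = 2.760e+07

2.760e+07 m


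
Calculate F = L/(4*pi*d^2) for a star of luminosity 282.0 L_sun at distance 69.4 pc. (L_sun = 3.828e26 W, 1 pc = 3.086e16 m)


F = L / (4*pi*d^2) = 1.079e+29 / (4*pi*(2.142e+18)^2) = 1.873e-09

1.873e-09 W/m^2


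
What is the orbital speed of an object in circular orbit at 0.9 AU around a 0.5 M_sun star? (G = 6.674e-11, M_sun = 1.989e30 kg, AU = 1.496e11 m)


v = sqrt(GM/r) = sqrt(6.674e-11 * 9.945e+29 / 1.346e+11) = 22202.8356

22202.8356 m/s


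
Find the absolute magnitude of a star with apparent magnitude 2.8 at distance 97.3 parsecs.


M = m - 5*log10(d) + 5 = 2.8 - 5*log10(97.3) + 5 = -2.1406

-2.1406


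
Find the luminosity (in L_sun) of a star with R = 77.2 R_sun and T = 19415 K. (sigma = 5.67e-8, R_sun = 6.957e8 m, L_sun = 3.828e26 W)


R = 77.2 * 6.957e8 m = 5.370804e+10 m. L = 4*pi*R^2*sigma*T^4 = 4*pi*(5.370804e+10)^2 * 5.67e-8 * 19415^4 = 2.920257243e+32 W. L/L_sun = 2.920257243e+32 / 3.828e26 = 762867.6184

762867.6184 L_sun


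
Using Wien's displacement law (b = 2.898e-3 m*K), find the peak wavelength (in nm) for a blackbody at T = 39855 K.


lam_max = b / T = 2.898e-3 / 39855 = 7.271e-08 m = 72.7136 nm

72.7136 nm


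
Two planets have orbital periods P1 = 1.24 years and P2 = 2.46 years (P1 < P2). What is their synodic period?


1/P_syn = |1/P1 - 1/P2| = |1/1.24 - 1/2.46| => P_syn = 2.5003

2.5003 years


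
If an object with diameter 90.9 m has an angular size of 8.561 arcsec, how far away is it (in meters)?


D = size / theta_rad, theta_rad = 8.561 * pi/(180*3600) = 4.150e-05, D = 2.190e+06

2.190e+06 m


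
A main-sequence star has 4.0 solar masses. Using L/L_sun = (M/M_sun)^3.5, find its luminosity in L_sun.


L/L_sun = (M/M_sun)^3.5 = 4.0^3.5 = 128.0

128.0 L_sun


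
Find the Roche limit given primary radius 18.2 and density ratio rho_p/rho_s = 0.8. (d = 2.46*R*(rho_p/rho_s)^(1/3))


d_Roche = 2.46 * 18.2 * 0.8^(1/3) = 41.5626

41.5626


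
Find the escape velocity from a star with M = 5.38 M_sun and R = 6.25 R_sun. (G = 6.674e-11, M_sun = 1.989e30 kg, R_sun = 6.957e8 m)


M = 5.38 * 1.989e30 kg = 1.070082e+31 kg; R = 6.25 * 6.957e8 m = 4.348125e+09 m. v_esc = sqrt(2GM/R) = sqrt(2 * 6.674e-11 * 1.070082e+31 / 4.348125e+09) = 573146.4648

573146.4648 m/s


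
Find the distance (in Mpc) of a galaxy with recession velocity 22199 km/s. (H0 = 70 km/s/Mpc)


d = v / H0 = 22199 / 70 = 317.1286

317.1286 Mpc


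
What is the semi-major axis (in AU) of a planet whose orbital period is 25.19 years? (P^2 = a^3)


a = P^(2/3) = 25.19^(2/3) = 8.5931

8.5931 AU


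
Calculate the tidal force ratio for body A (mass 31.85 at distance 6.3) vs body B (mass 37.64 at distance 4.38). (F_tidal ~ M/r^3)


Ratio = (M1/r1^3) / (M2/r2^3) = (31.85/6.3^3) / (37.64/4.38^3) = 0.2844

0.2844


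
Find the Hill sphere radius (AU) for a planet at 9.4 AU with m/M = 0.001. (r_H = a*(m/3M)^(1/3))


r_H = a * (m/3M)^(1/3) = 9.4 * (0.001/3)^(1/3) = 0.6518

0.6518 AU


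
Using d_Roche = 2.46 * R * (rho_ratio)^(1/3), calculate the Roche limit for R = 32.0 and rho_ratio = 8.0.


d_Roche = 2.46 * 32.0 * 8.0^(1/3) = 157.44

157.44


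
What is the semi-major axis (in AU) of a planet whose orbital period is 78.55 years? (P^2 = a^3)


a = P^(2/3) = 78.55^(2/3) = 18.3413

18.3413 AU


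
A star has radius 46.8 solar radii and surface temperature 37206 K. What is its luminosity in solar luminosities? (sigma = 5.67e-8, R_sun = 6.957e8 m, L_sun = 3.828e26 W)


R = 46.8 * 6.957e8 m = 3.255876e+10 m. L = 4*pi*R^2*sigma*T^4 = 4*pi*(3.255876e+10)^2 * 5.67e-8 * 37206^4 = 1.44737332e+33 W. L/L_sun = 1.44737332e+33 / 3.828e26 = 3.781e+06

3.781e+06 L_sun


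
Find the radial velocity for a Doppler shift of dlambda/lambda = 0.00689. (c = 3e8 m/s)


v = (dlambda/lambda) * c = 0.00689 * 3e8 = 2.067e+06

2.067e+06 m/s


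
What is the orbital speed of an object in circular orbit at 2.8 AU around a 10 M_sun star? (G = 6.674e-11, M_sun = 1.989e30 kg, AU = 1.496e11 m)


v = sqrt(GM/r) = sqrt(6.674e-11 * 1.989e+31 / 4.189e+11) = 56294.4629

56294.4629 m/s


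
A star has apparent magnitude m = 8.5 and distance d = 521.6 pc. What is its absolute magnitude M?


M = m - 5*log10(d) + 5 = 8.5 - 5*log10(521.6) + 5 = -0.0867

-0.0867


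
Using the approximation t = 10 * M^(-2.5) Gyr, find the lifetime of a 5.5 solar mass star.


t = 10 * M^(-2.5) = 10 * 5.5^(-2.5) = 0.141

0.141 Gyr


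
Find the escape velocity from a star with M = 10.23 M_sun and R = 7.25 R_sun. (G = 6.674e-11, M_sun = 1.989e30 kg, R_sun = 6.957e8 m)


M = 10.23 * 1.989e30 kg = 2.034747e+31 kg; R = 7.25 * 6.957e8 m = 5.043825e+09 m. v_esc = sqrt(2GM/R) = sqrt(2 * 6.674e-11 * 2.034747e+31 / 5.043825e+09) = 733809.4536

733809.4536 m/s


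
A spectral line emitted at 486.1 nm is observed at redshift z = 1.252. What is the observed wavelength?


lam_obs = lam_emit * (1 + z) = 486.1 * (1 + 1.252) = 1094.6972

1094.6972 nm


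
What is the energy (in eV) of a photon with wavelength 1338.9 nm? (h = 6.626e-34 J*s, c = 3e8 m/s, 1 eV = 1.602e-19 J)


E = hc/lambda = 6.626e-34 * 3e8 / 1.339e-06 = 1.485e-19 J = 0.9267 eV

0.9267 eV


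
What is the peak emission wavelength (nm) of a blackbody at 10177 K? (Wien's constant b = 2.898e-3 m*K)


lam_max = b / T = 2.898e-3 / 10177 = 2.848e-07 m = 284.7598 nm

284.7598 nm


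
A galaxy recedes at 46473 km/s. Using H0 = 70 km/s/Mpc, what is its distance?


d = v / H0 = 46473 / 70 = 663.9

663.9 Mpc


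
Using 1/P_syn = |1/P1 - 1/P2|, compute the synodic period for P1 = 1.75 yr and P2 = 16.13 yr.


1/P_syn = |1/P1 - 1/P2| = |1/1.75 - 1/16.13| => P_syn = 1.963

1.963 years


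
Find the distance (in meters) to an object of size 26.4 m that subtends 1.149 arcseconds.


D = size / theta_rad, theta_rad = 1.149 * pi/(180*3600) = 5.571e-06, D = 4.739e+06

4.739e+06 m


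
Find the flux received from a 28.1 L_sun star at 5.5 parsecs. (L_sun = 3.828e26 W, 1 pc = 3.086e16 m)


F = L / (4*pi*d^2) = 1.076e+28 / (4*pi*(1.697e+17)^2) = 2.971e-08

2.971e-08 W/m^2


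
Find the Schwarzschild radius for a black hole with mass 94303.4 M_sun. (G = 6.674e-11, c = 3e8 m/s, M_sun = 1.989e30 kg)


M = 94303.4 * 1.989e30 kg = 1.875694626e+35 kg. rs = 2GM/c^2 = 2 * 6.674e-11 * 1.875694626e+35 / (3e8)^2 = 2.782e+08

2.782e+08 m


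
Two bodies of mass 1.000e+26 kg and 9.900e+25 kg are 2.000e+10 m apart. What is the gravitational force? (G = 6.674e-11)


F = G*m1*m2/r^2 = 6.674e-11 * 1.000e+26 * 9.900e+25 / (2.000e+10)^2 = 6.674e-11 * 9.900e+51 / 4.000e+20 = 1.652e+21

1.652e+21 N


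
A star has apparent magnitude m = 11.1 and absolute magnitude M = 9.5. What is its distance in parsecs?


d = 10^((m - M + 5)/5) = 10^((11.1 - 9.5 + 5)/5) = 20.893

20.893 pc


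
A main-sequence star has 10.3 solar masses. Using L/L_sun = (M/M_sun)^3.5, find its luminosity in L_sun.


L/L_sun = (M/M_sun)^3.5 = 10.3^3.5 = 3506.9558

3506.9558 L_sun


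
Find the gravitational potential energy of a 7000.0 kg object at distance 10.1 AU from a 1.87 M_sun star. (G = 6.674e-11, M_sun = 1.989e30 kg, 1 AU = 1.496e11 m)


M = 1.87 * 1.989e30 kg = 3.71943e+30 kg; r = 10.1 AU * 1.496e11 m/AU = 1.51096e+12 m. U = -GM*m/r = -(6.674e-11 * 3.71943e+30 * 7000.0) / 1.51096e+12 = -1.150e+12

-1.150e+12 J


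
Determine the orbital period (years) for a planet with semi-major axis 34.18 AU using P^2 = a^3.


P = a^(3/2) = 34.18^1.5 = 199.8288

199.8288 years


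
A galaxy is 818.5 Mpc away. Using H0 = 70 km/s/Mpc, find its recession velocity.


v = H0 * d = 70 * 818.5 = 57295.0

57295.0 km/s


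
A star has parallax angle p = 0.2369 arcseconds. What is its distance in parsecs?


d = 1/p = 1/0.2369 = 4.2212

4.2212 pc


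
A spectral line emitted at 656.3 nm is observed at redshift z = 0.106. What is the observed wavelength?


lam_obs = lam_emit * (1 + z) = 656.3 * (1 + 0.106) = 725.8678

725.8678 nm


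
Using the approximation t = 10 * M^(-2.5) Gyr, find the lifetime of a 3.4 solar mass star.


t = 10 * M^(-2.5) = 10 * 3.4^(-2.5) = 0.4691

0.4691 Gyr


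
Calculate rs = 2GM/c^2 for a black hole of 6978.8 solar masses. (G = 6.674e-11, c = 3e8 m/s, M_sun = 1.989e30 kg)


M = 6978.8 * 1.989e30 kg = 1.38808332e+34 kg. rs = 2GM/c^2 = 2 * 6.674e-11 * 1.38808332e+34 / (3e8)^2 = 2.059e+07

2.059e+07 m


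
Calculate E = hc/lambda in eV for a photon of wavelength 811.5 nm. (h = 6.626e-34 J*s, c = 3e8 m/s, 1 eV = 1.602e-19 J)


E = hc/lambda = 6.626e-34 * 3e8 / 8.115e-07 = 2.450e-19 J = 1.529 eV

1.529 eV


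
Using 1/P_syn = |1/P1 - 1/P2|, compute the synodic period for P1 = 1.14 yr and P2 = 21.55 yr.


1/P_syn = |1/P1 - 1/P2| = |1/1.14 - 1/21.55| => P_syn = 1.2037

1.2037 years


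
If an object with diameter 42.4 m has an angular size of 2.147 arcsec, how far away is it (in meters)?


D = size / theta_rad, theta_rad = 2.147 * pi/(180*3600) = 1.041e-05, D = 4.073e+06

4.073e+06 m


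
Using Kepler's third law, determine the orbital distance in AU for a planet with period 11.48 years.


a = P^(2/3) = 11.48^(2/3) = 5.0889

5.0889 AU


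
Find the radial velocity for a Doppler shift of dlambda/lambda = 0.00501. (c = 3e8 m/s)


v = (dlambda/lambda) * c = 0.00501 * 3e8 = 1.503e+06

1.503e+06 m/s


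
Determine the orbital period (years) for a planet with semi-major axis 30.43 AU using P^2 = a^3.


P = a^(3/2) = 30.43^1.5 = 167.8622

167.8622 years


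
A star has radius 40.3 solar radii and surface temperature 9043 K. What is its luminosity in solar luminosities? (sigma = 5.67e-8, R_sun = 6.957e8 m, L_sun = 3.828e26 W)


R = 40.3 * 6.957e8 m = 2.803671e+10 m. L = 4*pi*R^2*sigma*T^4 = 4*pi*(2.803671e+10)^2 * 5.67e-8 * 9043^4 = 3.745390851e+30 W. L/L_sun = 3.745390851e+30 / 3.828e26 = 9784.1976

9784.1976 L_sun


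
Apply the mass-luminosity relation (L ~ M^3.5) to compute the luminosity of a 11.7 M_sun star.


L/L_sun = (M/M_sun)^3.5 = 11.7^3.5 = 5478.3593

5478.3593 L_sun


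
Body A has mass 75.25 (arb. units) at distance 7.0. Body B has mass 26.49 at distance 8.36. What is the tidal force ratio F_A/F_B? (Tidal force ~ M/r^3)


Ratio = (M1/r1^3) / (M2/r2^3) = (75.25/7.0^3) / (26.49/8.36^3) = 4.8389

4.8389


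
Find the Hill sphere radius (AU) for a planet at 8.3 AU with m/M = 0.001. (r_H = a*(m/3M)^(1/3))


r_H = a * (m/3M)^(1/3) = 8.3 * (0.001/3)^(1/3) = 0.5755

0.5755 AU


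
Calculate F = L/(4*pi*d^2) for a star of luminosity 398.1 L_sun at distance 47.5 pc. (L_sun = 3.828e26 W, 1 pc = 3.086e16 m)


F = L / (4*pi*d^2) = 1.524e+29 / (4*pi*(1.466e+18)^2) = 5.644e-09

5.644e-09 W/m^2


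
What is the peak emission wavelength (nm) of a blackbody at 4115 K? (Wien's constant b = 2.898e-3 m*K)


lam_max = b / T = 2.898e-3 / 4115 = 7.043e-07 m = 704.2527 nm

704.2527 nm


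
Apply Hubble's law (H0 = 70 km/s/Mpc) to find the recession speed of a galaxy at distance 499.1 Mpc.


v = H0 * d = 70 * 499.1 = 34937.0

34937.0 km/s


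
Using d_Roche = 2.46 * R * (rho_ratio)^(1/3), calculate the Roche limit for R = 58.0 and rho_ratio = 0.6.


d_Roche = 2.46 * 58.0 * 0.6^(1/3) = 120.341

120.341


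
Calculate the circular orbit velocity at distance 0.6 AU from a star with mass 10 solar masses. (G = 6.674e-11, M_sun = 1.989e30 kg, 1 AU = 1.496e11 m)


v = sqrt(GM/r) = sqrt(6.674e-11 * 1.989e+31 / 8.976e+10) = 121609.939

121609.939 m/s


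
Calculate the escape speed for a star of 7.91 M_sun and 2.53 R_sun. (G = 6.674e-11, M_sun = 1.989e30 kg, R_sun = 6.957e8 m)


M = 7.91 * 1.989e30 kg = 1.573299e+31 kg; R = 2.53 * 6.957e8 m = 1.760121e+09 m. v_esc = sqrt(2GM/R) = sqrt(2 * 6.674e-11 * 1.573299e+31 / 1.760121e+09) = 1.092e+06

1.092e+06 m/s


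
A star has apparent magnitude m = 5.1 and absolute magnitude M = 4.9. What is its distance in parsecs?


d = 10^((m - M + 5)/5) = 10^((5.1 - 4.9 + 5)/5) = 10.9648

10.9648 pc


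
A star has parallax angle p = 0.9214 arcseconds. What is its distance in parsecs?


d = 1/p = 1/0.9214 = 1.0853

1.0853 pc


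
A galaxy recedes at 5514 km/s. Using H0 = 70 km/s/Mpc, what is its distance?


d = v / H0 = 5514 / 70 = 78.7714

78.7714 Mpc


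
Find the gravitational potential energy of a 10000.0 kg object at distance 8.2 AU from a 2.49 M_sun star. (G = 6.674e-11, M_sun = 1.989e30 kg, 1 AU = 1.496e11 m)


M = 2.49 * 1.989e30 kg = 4.95261e+30 kg; r = 8.2 AU * 1.496e11 m/AU = 1.22672e+12 m. U = -GM*m/r = -(6.674e-11 * 4.95261e+30 * 10000.0) / 1.22672e+12 = -2.694e+12

-2.694e+12 J


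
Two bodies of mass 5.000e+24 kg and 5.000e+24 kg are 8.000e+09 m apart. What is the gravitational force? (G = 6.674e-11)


F = G*m1*m2/r^2 = 6.674e-11 * 5.000e+24 * 5.000e+24 / (8.000e+09)^2 = 6.674e-11 * 2.500e+49 / 6.400e+19 = 2.607e+19

2.607e+19 N


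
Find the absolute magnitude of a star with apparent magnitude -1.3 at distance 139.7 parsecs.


M = m - 5*log10(d) + 5 = -1.3 - 5*log10(139.7) + 5 = -7.026

-7.026


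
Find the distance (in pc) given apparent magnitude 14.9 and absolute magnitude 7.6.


d = 10^((m - M + 5)/5) = 10^((14.9 - 7.6 + 5)/5) = 288.4032

288.4032 pc


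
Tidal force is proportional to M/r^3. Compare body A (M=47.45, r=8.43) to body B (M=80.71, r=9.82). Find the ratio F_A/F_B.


Ratio = (M1/r1^3) / (M2/r2^3) = (47.45/8.43^3) / (80.71/9.82^3) = 0.9293

0.9293


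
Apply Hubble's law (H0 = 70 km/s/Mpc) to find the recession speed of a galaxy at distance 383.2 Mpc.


v = H0 * d = 70 * 383.2 = 26824.0

26824.0 km/s


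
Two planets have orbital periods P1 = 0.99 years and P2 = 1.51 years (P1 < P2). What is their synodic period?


1/P_syn = |1/P1 - 1/P2| = |1/0.99 - 1/1.51| => P_syn = 2.8748

2.8748 years


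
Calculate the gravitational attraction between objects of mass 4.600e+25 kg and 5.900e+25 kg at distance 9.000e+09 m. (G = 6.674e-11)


F = G*m1*m2/r^2 = 6.674e-11 * 4.600e+25 * 5.900e+25 / (9.000e+09)^2 = 6.674e-11 * 2.714e+51 / 8.100e+19 = 2.236e+21

2.236e+21 N


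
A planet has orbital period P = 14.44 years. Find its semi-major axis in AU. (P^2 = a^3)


a = P^(2/3) = 14.44^(2/3) = 5.9299

5.9299 AU


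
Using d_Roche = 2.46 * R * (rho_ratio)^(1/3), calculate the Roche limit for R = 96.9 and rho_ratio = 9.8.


d_Roche = 2.46 * 96.9 * 9.8^(1/3) = 510.1144

510.1144


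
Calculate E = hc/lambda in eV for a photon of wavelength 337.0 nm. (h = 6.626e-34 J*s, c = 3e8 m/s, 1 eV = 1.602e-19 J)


E = hc/lambda = 6.626e-34 * 3e8 / 3.370e-07 = 5.899e-19 J = 3.682 eV

3.682 eV


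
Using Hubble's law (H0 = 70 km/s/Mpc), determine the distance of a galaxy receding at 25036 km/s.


d = v / H0 = 25036 / 70 = 357.6571

357.6571 Mpc


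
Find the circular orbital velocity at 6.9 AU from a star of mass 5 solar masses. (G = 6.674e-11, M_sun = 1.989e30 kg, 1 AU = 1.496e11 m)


v = sqrt(GM/r) = sqrt(6.674e-11 * 9.945e+30 / 1.032e+12) = 25357.4252

25357.4252 m/s


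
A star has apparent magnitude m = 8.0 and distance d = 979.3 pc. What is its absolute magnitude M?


M = m - 5*log10(d) + 5 = 8.0 - 5*log10(979.3) + 5 = -1.9546

-1.9546


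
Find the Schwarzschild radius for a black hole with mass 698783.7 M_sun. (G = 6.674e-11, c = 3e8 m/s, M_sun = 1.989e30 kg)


M = 698783.7 * 1.989e30 kg = 1.389880779e+36 kg. rs = 2GM/c^2 = 2 * 6.674e-11 * 1.389880779e+36 / (3e8)^2 = 2.061e+09

2.061e+09 m


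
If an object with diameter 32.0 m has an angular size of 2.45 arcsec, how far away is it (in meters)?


D = size / theta_rad, theta_rad = 2.45 * pi/(180*3600) = 1.188e-05, D = 2.694e+06

2.694e+06 m


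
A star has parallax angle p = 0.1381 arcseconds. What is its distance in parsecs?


d = 1/p = 1/0.1381 = 7.2411

7.2411 pc


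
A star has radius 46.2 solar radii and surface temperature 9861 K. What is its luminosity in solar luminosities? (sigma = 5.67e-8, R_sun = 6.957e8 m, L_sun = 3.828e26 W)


R = 46.2 * 6.957e8 m = 3.214134e+10 m. L = 4*pi*R^2*sigma*T^4 = 4*pi*(3.214134e+10)^2 * 5.67e-8 * 9861^4 = 6.959927504e+30 W. L/L_sun = 6.959927504e+30 / 3.828e26 = 18181.6288

18181.6288 L_sun


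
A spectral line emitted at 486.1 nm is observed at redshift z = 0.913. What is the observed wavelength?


lam_obs = lam_emit * (1 + z) = 486.1 * (1 + 0.913) = 929.9093

929.9093 nm


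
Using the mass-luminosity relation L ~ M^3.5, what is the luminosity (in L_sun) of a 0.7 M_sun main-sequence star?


L/L_sun = (M/M_sun)^3.5 = 0.7^3.5 = 0.287

0.287 L_sun


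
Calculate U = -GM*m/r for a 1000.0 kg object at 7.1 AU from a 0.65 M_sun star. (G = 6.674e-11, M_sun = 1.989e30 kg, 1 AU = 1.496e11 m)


M = 0.65 * 1.989e30 kg = 1.29285e+30 kg; r = 7.1 AU * 1.496e11 m/AU = 1.06216e+12 m. U = -GM*m/r = -(6.674e-11 * 1.29285e+30 * 1000.0) / 1.06216e+12 = -8.124e+10

-8.124e+10 J


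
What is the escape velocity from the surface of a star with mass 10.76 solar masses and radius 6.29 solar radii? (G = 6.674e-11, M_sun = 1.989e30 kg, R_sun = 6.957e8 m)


M = 10.76 * 1.989e30 kg = 2.140164e+31 kg; R = 6.29 * 6.957e8 m = 4.375953e+09 m. v_esc = sqrt(2GM/R) = sqrt(2 * 6.674e-11 * 2.140164e+31 / 4.375953e+09) = 807970.123

807970.123 m/s


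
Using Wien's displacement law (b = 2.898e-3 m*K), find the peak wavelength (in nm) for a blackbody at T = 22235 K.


lam_max = b / T = 2.898e-3 / 22235 = 1.303e-07 m = 130.3351 nm

130.3351 nm


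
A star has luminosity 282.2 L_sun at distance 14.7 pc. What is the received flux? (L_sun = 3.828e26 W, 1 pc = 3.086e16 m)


F = L / (4*pi*d^2) = 1.080e+29 / (4*pi*(4.536e+17)^2) = 4.177e-08

4.177e-08 W/m^2


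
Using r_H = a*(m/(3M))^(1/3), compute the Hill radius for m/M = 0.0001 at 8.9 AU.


r_H = a * (m/3M)^(1/3) = 8.9 * (0.0001/3)^(1/3) = 0.2864

0.2864 AU


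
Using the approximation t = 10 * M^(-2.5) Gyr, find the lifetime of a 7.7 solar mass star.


t = 10 * M^(-2.5) = 10 * 7.7^(-2.5) = 0.0608

0.0608 Gyr


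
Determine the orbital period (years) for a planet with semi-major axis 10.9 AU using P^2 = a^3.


P = a^(3/2) = 10.9^1.5 = 35.9865

35.9865 years


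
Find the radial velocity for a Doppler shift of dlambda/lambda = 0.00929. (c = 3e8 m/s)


v = (dlambda/lambda) * c = 0.00929 * 3e8 = 2.787e+06

2.787e+06 m/s


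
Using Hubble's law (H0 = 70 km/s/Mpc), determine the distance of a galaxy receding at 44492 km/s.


d = v / H0 = 44492 / 70 = 635.6

635.6 Mpc


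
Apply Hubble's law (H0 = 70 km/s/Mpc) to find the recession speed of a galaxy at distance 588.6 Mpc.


v = H0 * d = 70 * 588.6 = 41202.0

41202.0 km/s


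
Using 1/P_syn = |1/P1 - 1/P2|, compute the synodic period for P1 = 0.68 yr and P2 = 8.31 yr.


1/P_syn = |1/P1 - 1/P2| = |1/0.68 - 1/8.31| => P_syn = 0.7406

0.7406 years


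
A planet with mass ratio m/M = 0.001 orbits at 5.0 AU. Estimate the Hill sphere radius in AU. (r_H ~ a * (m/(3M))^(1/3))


r_H = a * (m/3M)^(1/3) = 5.0 * (0.001/3)^(1/3) = 0.3467

0.3467 AU


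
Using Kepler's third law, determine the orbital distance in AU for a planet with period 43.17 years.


a = P^(2/3) = 43.17^(2/3) = 12.3061

12.3061 AU


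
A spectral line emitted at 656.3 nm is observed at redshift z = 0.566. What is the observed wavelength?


lam_obs = lam_emit * (1 + z) = 656.3 * (1 + 0.566) = 1027.7658

1027.7658 nm


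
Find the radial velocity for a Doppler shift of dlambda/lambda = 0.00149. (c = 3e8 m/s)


v = (dlambda/lambda) * c = 0.00149 * 3e8 = 447000.0

447000.0 m/s


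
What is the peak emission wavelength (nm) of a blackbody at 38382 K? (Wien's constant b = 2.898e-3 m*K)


lam_max = b / T = 2.898e-3 / 38382 = 7.550e-08 m = 75.5041 nm

75.5041 nm


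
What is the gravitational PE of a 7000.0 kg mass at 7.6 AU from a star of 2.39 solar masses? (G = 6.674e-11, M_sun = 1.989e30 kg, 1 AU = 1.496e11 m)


M = 2.39 * 1.989e30 kg = 4.75371e+30 kg; r = 7.6 AU * 1.496e11 m/AU = 1.13696e+12 m. U = -GM*m/r = -(6.674e-11 * 4.75371e+30 * 7000.0) / 1.13696e+12 = -1.953e+12

-1.953e+12 J


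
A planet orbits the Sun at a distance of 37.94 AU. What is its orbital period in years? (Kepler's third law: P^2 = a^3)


P = a^(3/2) = 37.94^1.5 = 233.6932

233.6932 years


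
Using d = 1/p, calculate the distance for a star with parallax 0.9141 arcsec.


d = 1/p = 1/0.9141 = 1.094

1.094 pc


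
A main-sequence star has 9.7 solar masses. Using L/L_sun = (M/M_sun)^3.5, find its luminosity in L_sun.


L/L_sun = (M/M_sun)^3.5 = 9.7^3.5 = 2842.5039

2842.5039 L_sun


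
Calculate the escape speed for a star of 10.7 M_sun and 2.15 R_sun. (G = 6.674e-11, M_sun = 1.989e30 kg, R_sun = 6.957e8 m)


M = 10.7 * 1.989e30 kg = 2.12823e+31 kg; R = 2.15 * 6.957e8 m = 1.495755e+09 m. v_esc = sqrt(2GM/R) = sqrt(2 * 6.674e-11 * 2.12823e+31 / 1.495755e+09) = 1.378e+06

1.378e+06 m/s


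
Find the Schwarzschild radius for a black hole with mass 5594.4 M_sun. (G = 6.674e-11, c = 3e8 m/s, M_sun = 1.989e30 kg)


M = 5594.4 * 1.989e30 kg = 1.11272616e+34 kg. rs = 2GM/c^2 = 2 * 6.674e-11 * 1.11272616e+34 / (3e8)^2 = 1.650e+07

1.650e+07 m


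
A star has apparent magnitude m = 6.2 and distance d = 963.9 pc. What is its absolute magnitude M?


M = m - 5*log10(d) + 5 = 6.2 - 5*log10(963.9) + 5 = -3.7202

-3.7202


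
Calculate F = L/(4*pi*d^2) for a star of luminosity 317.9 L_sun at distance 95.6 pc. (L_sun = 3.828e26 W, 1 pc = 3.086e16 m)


F = L / (4*pi*d^2) = 1.217e+29 / (4*pi*(2.950e+18)^2) = 1.113e-09

1.113e-09 W/m^2


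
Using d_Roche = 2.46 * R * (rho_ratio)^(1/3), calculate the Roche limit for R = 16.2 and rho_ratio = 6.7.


d_Roche = 2.46 * 16.2 * 6.7^(1/3) = 75.1291

75.1291


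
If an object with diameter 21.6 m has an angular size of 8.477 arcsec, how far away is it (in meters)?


D = size / theta_rad, theta_rad = 8.477 * pi/(180*3600) = 4.110e-05, D = 525577.423

525577.423 m


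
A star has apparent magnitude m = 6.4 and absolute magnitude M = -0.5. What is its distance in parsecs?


d = 10^((m - M + 5)/5) = 10^((6.4 - -0.5 + 5)/5) = 239.8833

239.8833 pc


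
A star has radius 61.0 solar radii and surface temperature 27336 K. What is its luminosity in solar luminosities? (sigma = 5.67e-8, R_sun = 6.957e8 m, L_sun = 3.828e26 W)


R = 61.0 * 6.957e8 m = 4.24377e+10 m. L = 4*pi*R^2*sigma*T^4 = 4*pi*(4.24377e+10)^2 * 5.67e-8 * 27336^4 = 7.165334391e+32 W. L/L_sun = 7.165334391e+32 / 3.828e26 = 1.872e+06

1.872e+06 L_sun


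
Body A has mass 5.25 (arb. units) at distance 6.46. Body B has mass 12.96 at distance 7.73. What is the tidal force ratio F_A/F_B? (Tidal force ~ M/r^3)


Ratio = (M1/r1^3) / (M2/r2^3) = (5.25/6.46^3) / (12.96/7.73^3) = 0.6941

0.6941


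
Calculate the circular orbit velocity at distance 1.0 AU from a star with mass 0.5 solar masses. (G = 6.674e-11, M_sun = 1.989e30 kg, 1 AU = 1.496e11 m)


v = sqrt(GM/r) = sqrt(6.674e-11 * 9.945e+29 / 1.496e+11) = 21063.4593

21063.4593 m/s


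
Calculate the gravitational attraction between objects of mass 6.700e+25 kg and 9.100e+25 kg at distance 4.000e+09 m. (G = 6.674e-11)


F = G*m1*m2/r^2 = 6.674e-11 * 6.700e+25 * 9.100e+25 / (4.000e+09)^2 = 6.674e-11 * 6.097e+51 / 1.600e+19 = 2.543e+22

2.543e+22 N


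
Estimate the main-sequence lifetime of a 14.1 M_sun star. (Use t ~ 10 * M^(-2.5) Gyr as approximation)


t = 10 * M^(-2.5) = 10 * 14.1^(-2.5) = 0.0134

0.0134 Gyr


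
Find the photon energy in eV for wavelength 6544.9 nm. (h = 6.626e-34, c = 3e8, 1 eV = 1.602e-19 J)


E = hc/lambda = 6.626e-34 * 3e8 / 6.545e-06 = 3.037e-20 J = 0.1896 eV

0.1896 eV


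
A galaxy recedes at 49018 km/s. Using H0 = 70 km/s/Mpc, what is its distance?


d = v / H0 = 49018 / 70 = 700.2571

700.2571 Mpc


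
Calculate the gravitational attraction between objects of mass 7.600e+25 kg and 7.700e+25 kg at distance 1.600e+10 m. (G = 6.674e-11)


F = G*m1*m2/r^2 = 6.674e-11 * 7.600e+25 * 7.700e+25 / (1.600e+10)^2 = 6.674e-11 * 5.852e+51 / 2.560e+20 = 1.526e+21

1.526e+21 N


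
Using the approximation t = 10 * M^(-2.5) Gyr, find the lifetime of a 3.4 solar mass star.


t = 10 * M^(-2.5) = 10 * 3.4^(-2.5) = 0.4691

0.4691 Gyr


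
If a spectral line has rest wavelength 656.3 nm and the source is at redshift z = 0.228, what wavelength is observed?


lam_obs = lam_emit * (1 + z) = 656.3 * (1 + 0.228) = 805.9364

805.9364 nm


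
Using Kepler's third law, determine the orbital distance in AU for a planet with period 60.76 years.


a = P^(2/3) = 60.76^(2/3) = 15.4553

15.4553 AU


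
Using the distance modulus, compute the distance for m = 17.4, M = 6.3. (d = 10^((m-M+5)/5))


d = 10^((m - M + 5)/5) = 10^((17.4 - 6.3 + 5)/5) = 1659.5869

1659.5869 pc


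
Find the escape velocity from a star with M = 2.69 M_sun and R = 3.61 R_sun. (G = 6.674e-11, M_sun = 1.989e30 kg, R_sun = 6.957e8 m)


M = 2.69 * 1.989e30 kg = 5.35041e+30 kg; R = 3.61 * 6.957e8 m = 2.511477e+09 m. v_esc = sqrt(2GM/R) = sqrt(2 * 6.674e-11 * 5.35041e+30 / 2.511477e+09) = 533257.5683

533257.5683 m/s


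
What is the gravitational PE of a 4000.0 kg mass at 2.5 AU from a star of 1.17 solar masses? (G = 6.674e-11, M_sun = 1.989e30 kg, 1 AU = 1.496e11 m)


M = 1.17 * 1.989e30 kg = 2.32713e+30 kg; r = 2.5 AU * 1.496e11 m/AU = 3.74e+11 m. U = -GM*m/r = -(6.674e-11 * 2.32713e+30 * 4000.0) / 3.74e+11 = -1.661e+12

-1.661e+12 J


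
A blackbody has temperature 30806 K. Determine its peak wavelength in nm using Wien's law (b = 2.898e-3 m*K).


lam_max = b / T = 2.898e-3 / 30806 = 9.407e-08 m = 94.0726 nm

94.0726 nm


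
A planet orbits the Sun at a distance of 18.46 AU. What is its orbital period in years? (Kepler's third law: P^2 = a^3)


P = a^(3/2) = 18.46^1.5 = 79.3136

79.3136 years


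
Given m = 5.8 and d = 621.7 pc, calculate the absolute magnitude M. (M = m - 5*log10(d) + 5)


M = m - 5*log10(d) + 5 = 5.8 - 5*log10(621.7) + 5 = -3.1679

-3.1679


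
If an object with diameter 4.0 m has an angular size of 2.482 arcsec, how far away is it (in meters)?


D = size / theta_rad, theta_rad = 2.482 * pi/(180*3600) = 1.203e-05, D = 332417.0931

332417.0931 m


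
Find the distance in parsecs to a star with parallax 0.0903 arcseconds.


d = 1/p = 1/0.0903 = 11.0742

11.0742 pc


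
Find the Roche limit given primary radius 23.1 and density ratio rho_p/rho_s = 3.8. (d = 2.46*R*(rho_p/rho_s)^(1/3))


d_Roche = 2.46 * 23.1 * 3.8^(1/3) = 88.6764

88.6764


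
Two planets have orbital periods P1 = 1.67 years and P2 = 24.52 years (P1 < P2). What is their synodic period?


1/P_syn = |1/P1 - 1/P2| = |1/1.67 - 1/24.52| => P_syn = 1.7921

1.7921 years
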